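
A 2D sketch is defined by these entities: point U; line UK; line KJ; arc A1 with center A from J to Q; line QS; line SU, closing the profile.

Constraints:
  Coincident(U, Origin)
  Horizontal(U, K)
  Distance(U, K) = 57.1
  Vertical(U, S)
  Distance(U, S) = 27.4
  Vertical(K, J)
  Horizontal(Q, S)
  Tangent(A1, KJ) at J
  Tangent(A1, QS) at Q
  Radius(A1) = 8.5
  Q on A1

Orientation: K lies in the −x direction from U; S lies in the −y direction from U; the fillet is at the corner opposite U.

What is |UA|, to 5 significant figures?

52.146

U is at the origin; U and K share the same y with |UK| = 57.1 and K on the −x side, so K = (-57.100, 0.0000). U and S share the same x with |US| = 27.4 and S on the −y side, so S = (0.0000, -27.400). The virtual corner opposite U is at (-57.100, -27.400). The tangent condition forces AJ to be normal to KJ and A1 meets QS tangentially, so AQ is at right angles to QS, with radius 8.5, so the center A sits 8.5 in from both sides at A = (-48.600, -18.900). Then |UA| = |A − U| = 52.146.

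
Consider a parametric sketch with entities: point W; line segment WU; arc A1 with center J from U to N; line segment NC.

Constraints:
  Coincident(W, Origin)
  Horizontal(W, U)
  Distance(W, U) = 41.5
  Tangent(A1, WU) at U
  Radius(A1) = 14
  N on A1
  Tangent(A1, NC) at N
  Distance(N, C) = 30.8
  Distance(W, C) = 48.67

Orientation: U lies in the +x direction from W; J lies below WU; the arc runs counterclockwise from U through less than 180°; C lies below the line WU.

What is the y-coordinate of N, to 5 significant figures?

-12.114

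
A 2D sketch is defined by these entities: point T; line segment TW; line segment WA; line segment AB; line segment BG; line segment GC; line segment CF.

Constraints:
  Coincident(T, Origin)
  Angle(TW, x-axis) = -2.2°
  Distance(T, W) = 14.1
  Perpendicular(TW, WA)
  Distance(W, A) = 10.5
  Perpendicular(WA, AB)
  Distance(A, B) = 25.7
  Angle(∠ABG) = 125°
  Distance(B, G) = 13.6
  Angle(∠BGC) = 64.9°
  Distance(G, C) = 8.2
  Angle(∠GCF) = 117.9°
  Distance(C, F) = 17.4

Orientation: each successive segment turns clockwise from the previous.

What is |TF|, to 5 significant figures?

11.717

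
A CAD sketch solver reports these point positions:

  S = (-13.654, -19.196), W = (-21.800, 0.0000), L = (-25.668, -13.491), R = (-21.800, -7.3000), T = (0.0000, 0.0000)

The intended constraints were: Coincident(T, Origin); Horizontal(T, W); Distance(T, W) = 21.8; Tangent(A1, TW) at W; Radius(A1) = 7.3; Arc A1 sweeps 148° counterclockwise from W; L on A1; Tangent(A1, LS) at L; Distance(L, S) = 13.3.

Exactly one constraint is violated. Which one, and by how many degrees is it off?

Tangent(A1, LS) at L — off by 6.59°.

T = (0.00, 0.00) ✓; T.y = 0.00, W.y = 0.00 ✓; |TW| = 21.80 ✓; ∠(RW, WT) = 90.00° ✓; |RW| = 7.300 ✓; bearing(R→L) − bearing(R→W) = 148.0° ✓; |RL| = 7.300 ✓; ∠(RL, LS) = 83.41° ✗; |LS| = 13.30 ✓.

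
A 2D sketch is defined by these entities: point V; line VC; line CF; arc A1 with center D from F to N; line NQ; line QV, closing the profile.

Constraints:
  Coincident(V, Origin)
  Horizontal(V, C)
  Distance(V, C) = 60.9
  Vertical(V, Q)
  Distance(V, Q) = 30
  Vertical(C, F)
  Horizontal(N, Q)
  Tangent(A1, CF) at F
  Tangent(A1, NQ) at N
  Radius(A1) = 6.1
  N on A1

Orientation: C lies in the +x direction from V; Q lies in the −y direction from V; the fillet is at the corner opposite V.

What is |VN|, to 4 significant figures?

62.47

V is at the origin; V and C share the same y with |VC| = 60.9 and C on the +x side, so C = (60.90, 0.000). VQ is vertical with |VQ| = 30.0 and Q on the −y side, so Q = (0.000, -30.00). The virtual corner opposite V is at (60.90, -30.00). A1 meets CF tangentially, so DF is at right angles to CF and A1 meets NQ tangentially, so DN is at right angles to NQ, with radius 6.1, so the center D sits 6.1 in from both sides at D = (54.80, -23.90). That places the tangent points at F = (60.90, -23.90) on CF and N = (54.80, -30.00) on NQ. Then |VN| = |N − V| = 62.47.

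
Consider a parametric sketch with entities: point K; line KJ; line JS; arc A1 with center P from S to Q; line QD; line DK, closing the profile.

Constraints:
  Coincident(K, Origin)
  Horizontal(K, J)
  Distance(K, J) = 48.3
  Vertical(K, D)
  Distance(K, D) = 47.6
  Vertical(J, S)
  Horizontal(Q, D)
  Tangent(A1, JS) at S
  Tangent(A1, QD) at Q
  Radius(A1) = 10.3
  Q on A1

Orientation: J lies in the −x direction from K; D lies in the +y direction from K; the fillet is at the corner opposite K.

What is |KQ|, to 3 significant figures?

60.9

K is at the origin; K and J share the same y with |KJ| = 48.3 and J on the −x side, so J = (-48.3, 0.00). KD is vertical with |KD| = 47.6 and D on the +y side, so D = (0.00, 47.6). The virtual corner opposite K is at (-48.3, 47.6). Tangency of A1 to JS means the radius PS is perpendicular to JS and A1 meets QD tangentially, so PQ is at right angles to QD, with radius 10.3, so the center P sits 10.3 in from both sides at P = (-38.0, 37.3). That places the tangent points at S = (-48.3, 37.3) on JS and Q = (-38.0, 47.6) on QD. Then |KQ| = |Q − K| = 60.9.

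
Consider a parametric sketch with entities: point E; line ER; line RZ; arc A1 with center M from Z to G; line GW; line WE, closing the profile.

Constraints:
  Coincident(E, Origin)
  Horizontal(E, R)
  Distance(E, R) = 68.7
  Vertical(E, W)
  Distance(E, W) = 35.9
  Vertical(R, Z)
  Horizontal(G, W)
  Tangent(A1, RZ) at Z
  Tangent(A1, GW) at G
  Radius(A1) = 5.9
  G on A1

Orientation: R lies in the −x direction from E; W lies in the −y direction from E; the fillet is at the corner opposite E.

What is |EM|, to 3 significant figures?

69.6

E is at the origin; ER is horizontal with |ER| = 68.7 and R on the −x side, so R = (-68.7, 0.00). E and W share the same x with |EW| = 35.9 and W on the −y side, so W = (0.00, -35.9). The virtual corner opposite E is at (-68.7, -35.9). Tangency of A1 to RZ means the radius MZ is perpendicular to RZ and tangency of A1 to GW means the radius MG is perpendicular to GW, with radius 5.9, so the center M sits 5.9 in from both sides at M = (-62.8, -30.0). Then |EM| = |M − E| = 69.6.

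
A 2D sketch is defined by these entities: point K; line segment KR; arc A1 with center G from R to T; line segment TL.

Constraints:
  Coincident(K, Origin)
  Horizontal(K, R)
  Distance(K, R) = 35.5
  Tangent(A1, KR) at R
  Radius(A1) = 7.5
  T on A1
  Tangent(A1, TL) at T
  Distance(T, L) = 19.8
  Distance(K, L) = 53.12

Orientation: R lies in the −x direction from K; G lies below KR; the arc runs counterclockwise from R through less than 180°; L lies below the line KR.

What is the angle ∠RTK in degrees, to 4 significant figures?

31.51°

Checks: ∠(GR, RK) = 90.00° ✓; |GT| = 7.500 ✓; ∠(GT, TL) = 90.00° ✓; |TL| = 19.80 ✓; |KL| = 53.12 ✓.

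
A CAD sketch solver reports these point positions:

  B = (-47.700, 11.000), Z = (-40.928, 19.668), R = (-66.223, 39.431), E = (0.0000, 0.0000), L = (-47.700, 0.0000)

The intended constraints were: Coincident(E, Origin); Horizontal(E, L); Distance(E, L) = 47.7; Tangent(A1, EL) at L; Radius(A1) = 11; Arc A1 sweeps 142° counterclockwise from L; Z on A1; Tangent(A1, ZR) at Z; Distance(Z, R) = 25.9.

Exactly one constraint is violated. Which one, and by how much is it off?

Distance(Z, R) = 25.9 — off by 6.20.

E = (0.00, 0.00) ✓; E.y = 0.00, L.y = 0.00 ✓; |EL| = 47.70 ✓; ∠(BL, LE) = 90.00° ✓; |BL| = 11.00 ✓; bearing(B→Z) − bearing(B→L) = 142.0° ✓; |BZ| = 11.00 ✓; ∠(BZ, ZR) = 90.00° ✓; |ZR| = 32.10 ✗.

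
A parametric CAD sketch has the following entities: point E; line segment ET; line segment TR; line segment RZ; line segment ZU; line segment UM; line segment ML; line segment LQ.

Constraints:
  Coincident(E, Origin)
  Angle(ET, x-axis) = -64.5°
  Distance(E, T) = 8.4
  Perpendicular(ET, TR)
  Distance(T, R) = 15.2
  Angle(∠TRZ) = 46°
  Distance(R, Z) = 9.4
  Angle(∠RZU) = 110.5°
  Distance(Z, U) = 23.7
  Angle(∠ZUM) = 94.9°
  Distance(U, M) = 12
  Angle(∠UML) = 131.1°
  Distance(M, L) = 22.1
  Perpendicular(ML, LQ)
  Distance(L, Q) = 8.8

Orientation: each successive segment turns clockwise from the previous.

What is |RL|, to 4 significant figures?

22.87

E is at the origin; ET runs at -64.5° with length 8.4, so T = (3.616, -7.582). The perpendicularity gives TR at right angles to ET, so TR runs at -154.5°; with |TR| = 15.2, R = (-10.10, -14.13). ∠TRZ = 46.0° gives RZ at 71.50° from the x-axis; with |RZ| = 9.4, Z = (-7.120, -5.211). ∠RZU = 110.5° gives ZU at 2.000° from the x-axis; with |ZU| = 23.7, U = (16.57, -4.384). ∠ZUM = 94.9° gives UM at -83.10° from the x-axis; with |UM| = 12.0, M = (18.01, -16.30). ∠UML = 131.1° gives ML at -132.0° from the x-axis; with |ML| = 22.1, L = (3.219, -32.72). Then |RL| = |L − R| = 22.87.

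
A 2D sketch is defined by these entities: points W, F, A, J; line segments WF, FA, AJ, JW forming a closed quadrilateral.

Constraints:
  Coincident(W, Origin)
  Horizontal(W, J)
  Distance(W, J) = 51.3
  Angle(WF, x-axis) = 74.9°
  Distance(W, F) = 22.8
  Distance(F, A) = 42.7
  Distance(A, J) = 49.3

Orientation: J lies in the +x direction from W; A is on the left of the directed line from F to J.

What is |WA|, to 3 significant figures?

62.4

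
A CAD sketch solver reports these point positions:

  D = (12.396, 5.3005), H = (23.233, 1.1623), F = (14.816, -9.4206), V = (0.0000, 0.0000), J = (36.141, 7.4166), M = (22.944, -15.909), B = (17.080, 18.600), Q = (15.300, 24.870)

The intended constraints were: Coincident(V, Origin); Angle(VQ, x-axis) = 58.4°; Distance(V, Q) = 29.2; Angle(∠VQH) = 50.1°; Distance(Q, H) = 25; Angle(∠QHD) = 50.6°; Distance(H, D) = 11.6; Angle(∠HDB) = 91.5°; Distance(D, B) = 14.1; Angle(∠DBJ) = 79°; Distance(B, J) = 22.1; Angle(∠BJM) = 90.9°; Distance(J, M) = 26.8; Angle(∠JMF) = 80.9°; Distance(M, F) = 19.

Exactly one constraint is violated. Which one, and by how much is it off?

Distance(M, F) = 19 — off by 8.60.

V = (0.00, 0.00) ✓; VQ at 58.40° ✓; |VQ| = 29.20 ✓; ∠VQH = 50.10° ✓; |QH| = 25.00 ✓; ∠QHD = 50.60° ✓; |HD| = 11.60 ✓; ∠HDB = 91.50° ✓; |DB| = 14.10 ✓; ∠DBJ = 79.00° ✓; |BJ| = 22.10 ✓; ∠BJM = 90.90° ✓; |JM| = 26.80 ✓; ∠JMF = 80.90° ✓; |MF| = 10.40 ✗.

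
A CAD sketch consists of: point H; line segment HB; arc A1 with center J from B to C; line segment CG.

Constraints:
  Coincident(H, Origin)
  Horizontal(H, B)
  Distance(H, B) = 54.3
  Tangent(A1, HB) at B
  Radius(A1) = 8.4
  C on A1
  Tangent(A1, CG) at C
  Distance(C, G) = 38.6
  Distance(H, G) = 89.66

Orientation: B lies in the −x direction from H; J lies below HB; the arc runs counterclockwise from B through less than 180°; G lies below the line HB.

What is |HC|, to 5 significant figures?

61.571

H is at the origin; HB is horizontal with |HB| = 54.3 and B on the −x side, so B = (-54.300, 0.0000). The tangent condition forces JB to be normal to HB, so J = B + (0, -8.4) = (-54.300, -8.4000). Since JC ⟂ CG (tangency), |JG| = √(8.4² + 38.6²) = 39.503 regardless of where C sits on A1. So G lies on both circle(H, 89.66) and circle(J, 39.503); the below-HB intersection is G = (-81.761, -36.797). C is the foot of the tangent from G: C = (-61.442, -3.9782).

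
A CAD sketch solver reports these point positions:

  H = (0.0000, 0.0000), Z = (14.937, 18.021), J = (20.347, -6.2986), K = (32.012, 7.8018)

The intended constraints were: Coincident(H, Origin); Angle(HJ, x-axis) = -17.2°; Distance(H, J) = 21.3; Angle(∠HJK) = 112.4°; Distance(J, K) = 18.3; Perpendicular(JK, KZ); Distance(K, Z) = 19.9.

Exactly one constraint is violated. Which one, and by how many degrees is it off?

Perpendicular(JK, KZ) — off by 8.70°.

H = (0.00, 0.00) ✓; HJ at -17.20° ✓; |HJ| = 21.30 ✓; ∠HJK = 112.4° ✓; |JK| = 18.30 ✓; ∠(JK, KZ) = 98.70° ✗; |KZ| = 19.90 ✓.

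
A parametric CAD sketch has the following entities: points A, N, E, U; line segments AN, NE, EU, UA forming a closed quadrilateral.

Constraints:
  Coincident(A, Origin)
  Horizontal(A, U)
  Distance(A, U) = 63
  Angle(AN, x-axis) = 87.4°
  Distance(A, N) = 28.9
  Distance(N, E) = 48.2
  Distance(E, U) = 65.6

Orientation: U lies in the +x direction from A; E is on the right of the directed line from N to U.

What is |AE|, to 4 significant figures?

19.32

A is at the origin; AU is horizontal with |AU| = 63.0 and U in +x, so U = (63.0, 0). AN runs at 87.4° with |AN| = 28.9, so N = (1.311, 28.87). E is determined by |NE| = 48.2 and |EU| = 65.6 together: it lies at the intersection of circle(N, 48.2) and circle(U, 65.6). With |NU| = 68.11, the foot of the radical line on NU is 19.52 from N and the perpendicular offset is √(48.2² − 19.52²) = 44.07. Taking the right-of-NU solution: E = (0.3093, -19.32).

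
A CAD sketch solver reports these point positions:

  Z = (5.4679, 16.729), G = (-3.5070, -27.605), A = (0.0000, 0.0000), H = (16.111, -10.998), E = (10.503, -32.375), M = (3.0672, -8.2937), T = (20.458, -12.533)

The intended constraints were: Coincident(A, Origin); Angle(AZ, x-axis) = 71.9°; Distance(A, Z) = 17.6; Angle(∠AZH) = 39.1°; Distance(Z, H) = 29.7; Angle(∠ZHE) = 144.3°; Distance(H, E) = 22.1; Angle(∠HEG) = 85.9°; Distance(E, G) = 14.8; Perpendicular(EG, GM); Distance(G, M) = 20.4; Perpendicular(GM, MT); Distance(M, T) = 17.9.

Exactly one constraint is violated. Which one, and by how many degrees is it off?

Perpendicular(GM, MT) — off by 5.10°.

A = (0.00, 0.00) ✓; AZ at 71.90° ✓; |AZ| = 17.60 ✓; ∠AZH = 39.10° ✓; |ZH| = 29.70 ✓; ∠ZHE = 144.3° ✓; |HE| = 22.10 ✓; ∠HEG = 85.90° ✓; |EG| = 14.80 ✓; ∠(EG, GM) = 90.00° ✓; |GM| = 20.40 ✓; ∠(GM, MT) = 84.90° ✗; |MT| = 17.90 ✓.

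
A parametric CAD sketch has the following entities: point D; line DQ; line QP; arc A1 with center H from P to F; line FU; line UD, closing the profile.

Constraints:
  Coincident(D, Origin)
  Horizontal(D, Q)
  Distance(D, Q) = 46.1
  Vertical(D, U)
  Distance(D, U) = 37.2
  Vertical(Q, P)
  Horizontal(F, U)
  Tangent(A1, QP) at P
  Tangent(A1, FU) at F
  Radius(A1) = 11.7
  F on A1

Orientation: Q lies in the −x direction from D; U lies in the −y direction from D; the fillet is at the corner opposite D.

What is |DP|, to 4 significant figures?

52.68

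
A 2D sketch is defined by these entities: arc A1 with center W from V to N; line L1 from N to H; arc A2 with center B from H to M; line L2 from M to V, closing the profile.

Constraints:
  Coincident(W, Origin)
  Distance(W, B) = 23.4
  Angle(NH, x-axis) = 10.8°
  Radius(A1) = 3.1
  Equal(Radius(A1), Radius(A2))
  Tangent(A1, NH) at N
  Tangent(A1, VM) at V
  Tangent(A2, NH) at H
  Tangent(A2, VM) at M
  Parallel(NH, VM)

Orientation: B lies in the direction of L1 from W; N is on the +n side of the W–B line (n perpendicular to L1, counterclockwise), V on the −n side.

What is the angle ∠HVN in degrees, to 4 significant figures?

75.16°

Tangency of A1 to both parallel lines with radius 3.1 puts N and V at W ± 3.1·n: N = (-0.5809, 3.045), V = (0.5809, -3.045). Equal radii place H and M the same way about B: H = B + 3.1·n = (22.40, 7.430), M = B − 3.1·n = (23.57, 1.340). Then cos ∠HVN = VH·VN / (|VH||VN|), giving 75.16°.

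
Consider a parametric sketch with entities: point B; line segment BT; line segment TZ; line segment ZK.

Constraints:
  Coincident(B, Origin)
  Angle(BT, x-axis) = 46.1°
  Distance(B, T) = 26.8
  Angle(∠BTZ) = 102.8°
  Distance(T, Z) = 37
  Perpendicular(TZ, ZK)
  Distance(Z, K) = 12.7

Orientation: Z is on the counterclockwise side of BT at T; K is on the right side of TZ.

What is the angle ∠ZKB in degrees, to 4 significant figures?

47.87°

∠BTZ = 102.8°, so TZ runs at 46.1° + (180° − 102.8°) = 123.3° from the x-axis; with |TZ| = 37.0, Z = T + 37.0·(cos 123.3°, sin 123.3°) = (-1.731, 50.24). The perpendicularity gives ZK at right angles to TZ; with |ZK| = 12.7 on the right of TZ, K = Z + 12.7·(0.8358, 0.5490) = (8.884, 57.21). Then cos ∠ZKB = KZ·KB / (|KZ||KB|), giving 47.87°.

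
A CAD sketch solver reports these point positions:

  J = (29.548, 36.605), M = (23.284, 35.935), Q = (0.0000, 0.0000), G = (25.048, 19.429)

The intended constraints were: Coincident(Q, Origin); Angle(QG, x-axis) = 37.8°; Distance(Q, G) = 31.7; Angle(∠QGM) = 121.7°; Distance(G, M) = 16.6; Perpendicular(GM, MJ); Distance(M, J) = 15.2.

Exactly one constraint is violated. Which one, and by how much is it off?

Distance(M, J) = 15.2 — off by 8.90.

Q = (0.00, 0.00) ✓; QG at 37.80° ✓; |QG| = 31.70 ✓; ∠QGM = 121.7° ✓; |GM| = 16.60 ✓; ∠(GM, MJ) = 89.99° ✓; |MJ| = 6.300 ✗.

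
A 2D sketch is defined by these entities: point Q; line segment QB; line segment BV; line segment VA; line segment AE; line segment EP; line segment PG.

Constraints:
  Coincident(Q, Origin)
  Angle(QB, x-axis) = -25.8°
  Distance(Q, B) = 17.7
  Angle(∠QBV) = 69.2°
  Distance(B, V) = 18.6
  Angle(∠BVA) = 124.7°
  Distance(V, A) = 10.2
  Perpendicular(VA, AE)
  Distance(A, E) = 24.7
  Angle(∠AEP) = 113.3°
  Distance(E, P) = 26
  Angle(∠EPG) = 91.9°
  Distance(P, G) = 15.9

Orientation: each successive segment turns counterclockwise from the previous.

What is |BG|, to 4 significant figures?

11.20

Q is at the origin; QB runs at -25.8° with length 17.7, so B = (15.94, -7.704). ∠QBV = 69.2° gives BV at 85.00° from the x-axis; with |BV| = 18.6, V = (17.56, 10.83). ∠BVA = 124.7° gives VA at 140.3° from the x-axis; with |VA| = 10.2, A = (9.709, 17.34). VA ⟂ AE, so AE runs at -129.7°; with |AE| = 24.7, E = (-6.069, -1.663). ∠AEP = 113.3° gives EP at -63.00° from the x-axis; with |EP| = 26.0, P = (5.735, -24.83). ∠EPG = 91.9° gives PG at 25.10° from the x-axis; with |PG| = 15.9, G = (20.13, -18.08). Then |BG| = |G − B| = 11.20.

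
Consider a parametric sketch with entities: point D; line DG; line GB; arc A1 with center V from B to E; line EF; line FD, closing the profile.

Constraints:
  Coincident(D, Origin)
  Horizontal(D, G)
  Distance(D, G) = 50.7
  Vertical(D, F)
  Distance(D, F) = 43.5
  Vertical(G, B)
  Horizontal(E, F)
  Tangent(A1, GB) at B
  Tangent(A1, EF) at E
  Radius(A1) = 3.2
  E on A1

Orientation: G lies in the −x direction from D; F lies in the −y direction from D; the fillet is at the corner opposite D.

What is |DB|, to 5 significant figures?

64.766

D is at the origin; DG is horizontal with |DG| = 50.7 and G on the −x side, so G = (-50.700, 0.0000). D and F share the same x with |DF| = 43.5 and F on the −y side, so F = (0.0000, -43.500). The virtual corner opposite D is at (-50.700, -43.500). Tangency of A1 to GB means the radius VB is perpendicular to GB and the tangent condition forces VE to be normal to EF, with radius 3.2, so the center V sits 3.2 in from both sides at V = (-47.500, -40.300). That places the tangent points at B = (-50.700, -40.300) on GB and E = (-47.500, -43.500) on EF. Then |DB| = |B − D| = 64.766.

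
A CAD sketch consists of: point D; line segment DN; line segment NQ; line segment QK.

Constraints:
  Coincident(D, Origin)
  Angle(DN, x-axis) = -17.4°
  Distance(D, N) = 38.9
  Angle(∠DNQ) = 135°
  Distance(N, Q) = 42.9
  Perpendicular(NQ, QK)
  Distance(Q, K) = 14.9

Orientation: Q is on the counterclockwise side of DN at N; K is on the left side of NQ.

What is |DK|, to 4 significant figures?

71.53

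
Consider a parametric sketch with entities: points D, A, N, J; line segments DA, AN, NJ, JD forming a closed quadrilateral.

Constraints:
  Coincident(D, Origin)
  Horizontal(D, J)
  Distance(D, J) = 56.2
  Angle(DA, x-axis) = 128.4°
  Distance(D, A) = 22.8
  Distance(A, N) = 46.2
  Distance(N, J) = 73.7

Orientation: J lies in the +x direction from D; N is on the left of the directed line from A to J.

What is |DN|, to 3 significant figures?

58.2

Checks: |AN| = 46.20 ✓; |NJ| = 73.70 ✓.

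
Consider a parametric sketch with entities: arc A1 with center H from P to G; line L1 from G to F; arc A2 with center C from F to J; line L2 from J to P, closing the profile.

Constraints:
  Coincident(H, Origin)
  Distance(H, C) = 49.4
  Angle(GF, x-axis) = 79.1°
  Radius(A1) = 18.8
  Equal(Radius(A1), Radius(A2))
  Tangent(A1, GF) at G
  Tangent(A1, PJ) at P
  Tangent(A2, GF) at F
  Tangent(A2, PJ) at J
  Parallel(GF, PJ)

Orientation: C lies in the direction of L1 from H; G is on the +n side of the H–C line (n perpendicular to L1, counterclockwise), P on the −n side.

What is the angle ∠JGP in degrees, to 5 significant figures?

52.724°

Tangency of A1 to both parallel lines with radius 18.8 puts G and P at H ± 18.8·n: G = (-18.461, 3.5550), P = (18.461, -3.5550). Equal radii place F and J the same way about C: F = C + 18.8·n = (-9.1195, 52.064), J = C − 18.8·n = (27.802, 44.954). Then cos ∠JGP = GJ·GP / (|GJ||GP|), giving 52.724°.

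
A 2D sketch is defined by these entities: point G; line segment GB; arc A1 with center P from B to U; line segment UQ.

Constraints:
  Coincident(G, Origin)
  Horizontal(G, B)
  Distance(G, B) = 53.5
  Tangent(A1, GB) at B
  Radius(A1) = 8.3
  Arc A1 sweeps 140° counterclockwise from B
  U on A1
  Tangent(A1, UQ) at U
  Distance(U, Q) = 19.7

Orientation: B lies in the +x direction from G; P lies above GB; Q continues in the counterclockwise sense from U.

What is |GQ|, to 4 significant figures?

51.58

On A1, B sits at bearing -90° from P; a 140° counterclockwise sweep puts U at bearing 50°, so U = P + 8.3·(cos 50°, sin 50°) = (58.84, 14.66). The tangent condition forces PU to be normal to UQ, so UQ runs along (−sin 50°, cos 50°); with |UQ| = 19.7, Q = (43.74, 27.32). Then |GQ| = |Q − G| = 51.58.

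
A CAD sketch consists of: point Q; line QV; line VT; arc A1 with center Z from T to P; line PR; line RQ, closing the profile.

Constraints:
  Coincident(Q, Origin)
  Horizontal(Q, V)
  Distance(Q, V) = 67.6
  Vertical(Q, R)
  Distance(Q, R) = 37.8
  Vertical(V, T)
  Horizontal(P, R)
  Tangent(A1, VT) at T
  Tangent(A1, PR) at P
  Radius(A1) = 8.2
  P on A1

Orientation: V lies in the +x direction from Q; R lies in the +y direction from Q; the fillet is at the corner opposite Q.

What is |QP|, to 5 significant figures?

70.407

Q is at the origin; QV is horizontal with |QV| = 67.6 and V on the +x side, so V = (67.600, 0.0000). QR is vertical with |QR| = 37.8 and R on the +y side, so R = (0.0000, 37.800). The virtual corner opposite Q is at (67.600, 37.800). A1 meets VT tangentially, so ZT is at right angles to VT and the tangent condition forces ZP to be normal to PR, with radius 8.2, so the center Z sits 8.2 in from both sides at Z = (59.400, 29.600). That places the tangent points at T = (67.600, 29.600) on VT and P = (59.400, 37.800) on PR. Then |QP| = |P − Q| = 70.407.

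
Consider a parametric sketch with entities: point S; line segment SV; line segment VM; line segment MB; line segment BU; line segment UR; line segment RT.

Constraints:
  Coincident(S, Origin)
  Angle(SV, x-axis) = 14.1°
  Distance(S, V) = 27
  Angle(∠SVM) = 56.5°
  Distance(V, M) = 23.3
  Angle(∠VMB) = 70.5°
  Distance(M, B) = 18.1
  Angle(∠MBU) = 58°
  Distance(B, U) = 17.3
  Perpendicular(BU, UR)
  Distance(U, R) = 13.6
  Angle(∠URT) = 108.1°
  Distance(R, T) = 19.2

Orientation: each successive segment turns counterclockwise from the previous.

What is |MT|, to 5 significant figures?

11.353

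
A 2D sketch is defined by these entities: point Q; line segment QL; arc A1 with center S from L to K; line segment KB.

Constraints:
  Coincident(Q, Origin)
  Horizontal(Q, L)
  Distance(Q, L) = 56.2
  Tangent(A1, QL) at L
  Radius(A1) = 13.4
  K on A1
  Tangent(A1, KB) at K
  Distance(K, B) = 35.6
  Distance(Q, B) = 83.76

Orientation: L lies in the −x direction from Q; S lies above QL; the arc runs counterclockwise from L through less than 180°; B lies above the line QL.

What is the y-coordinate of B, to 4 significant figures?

49.76

Q is at the origin; Q and L share the same y with |QL| = 56.2 and L on the −x side, so L = (-56.20, 0.000). The tangent condition forces SL to be normal to QL, so S = L + (0, 13.4) = (-56.20, 13.40). Since SK ⟂ KB (tangency), |SB| = √(13.4² + 35.6²) = 38.04 regardless of where K sits on A1. So B lies on both circle(Q, 83.76) and circle(S, 38.04); the above-QL intersection is B = (-67.38, 49.76). K is the foot of the tangent from B: K = (-45.60, 21.60).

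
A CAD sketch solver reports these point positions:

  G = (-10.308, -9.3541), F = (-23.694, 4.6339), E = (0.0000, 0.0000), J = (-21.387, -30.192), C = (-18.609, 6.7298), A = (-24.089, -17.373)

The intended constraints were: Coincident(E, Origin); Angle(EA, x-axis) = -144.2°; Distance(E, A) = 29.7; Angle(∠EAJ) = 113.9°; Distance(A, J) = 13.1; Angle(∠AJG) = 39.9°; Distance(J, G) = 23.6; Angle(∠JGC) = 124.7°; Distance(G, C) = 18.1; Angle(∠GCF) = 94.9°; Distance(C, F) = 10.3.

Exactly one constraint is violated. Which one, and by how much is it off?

Distance(C, F) = 10.3 — off by 4.80.

E = (0.00, 0.00) ✓; EA at -144.2° ✓; |EA| = 29.70 ✓; ∠EAJ = 113.9° ✓; |AJ| = 13.10 ✓; ∠AJG = 39.90° ✓; |JG| = 23.60 ✓; ∠JGC = 124.7° ✓; |GC| = 18.10 ✓; ∠GCF = 94.90° ✓; |CF| = 5.500 ✗.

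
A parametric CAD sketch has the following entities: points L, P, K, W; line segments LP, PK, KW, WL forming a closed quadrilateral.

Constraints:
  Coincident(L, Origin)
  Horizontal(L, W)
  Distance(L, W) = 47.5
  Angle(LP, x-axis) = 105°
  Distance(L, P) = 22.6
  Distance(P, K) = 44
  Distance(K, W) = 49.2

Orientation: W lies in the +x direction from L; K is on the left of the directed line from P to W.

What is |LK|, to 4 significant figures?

55.54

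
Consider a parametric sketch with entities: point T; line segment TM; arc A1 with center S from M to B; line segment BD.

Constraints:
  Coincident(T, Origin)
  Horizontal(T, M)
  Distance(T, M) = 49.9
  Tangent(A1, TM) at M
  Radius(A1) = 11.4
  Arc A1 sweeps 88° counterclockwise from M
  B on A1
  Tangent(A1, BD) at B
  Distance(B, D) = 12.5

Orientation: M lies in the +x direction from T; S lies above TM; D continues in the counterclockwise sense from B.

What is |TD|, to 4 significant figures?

66.05

T is at the origin; T and M share the same y with |TM| = 49.9 and M on the +x side, so M = (49.90, 0.000). Since A1 is tangent to TM there, SM ⟂ TM, so S = M + (0, 11.4) = (49.90, 11.40). On A1, M sits at bearing -90° from S; an 88° counterclockwise sweep puts B at bearing -2°, so B = S + 11.4·(cos -2°, sin -2°) = (61.29, 11.00). Tangency of A1 to BD means the radius SB is perpendicular to BD, so BD runs along (−sin -2°, cos -2°); with |BD| = 12.5, D = (61.73, 23.49). Then |TD| = |D − T| = 66.05.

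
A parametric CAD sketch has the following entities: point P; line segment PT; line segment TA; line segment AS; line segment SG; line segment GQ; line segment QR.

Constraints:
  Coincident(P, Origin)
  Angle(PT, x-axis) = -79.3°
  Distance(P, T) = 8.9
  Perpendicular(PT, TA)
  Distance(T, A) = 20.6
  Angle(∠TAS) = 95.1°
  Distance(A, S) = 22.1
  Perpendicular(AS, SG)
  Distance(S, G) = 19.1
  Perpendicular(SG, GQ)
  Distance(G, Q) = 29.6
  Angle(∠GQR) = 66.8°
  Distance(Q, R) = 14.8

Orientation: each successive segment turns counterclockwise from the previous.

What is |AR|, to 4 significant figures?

5.745

P is at the origin; PT runs at -79.3° with length 8.9, so T = (1.652, -8.745). PT is perpendicular to TA, so TA runs at 10.70°; with |TA| = 20.6, A = (21.89, -4.921). ∠TAS = 95.1° gives AS at 95.60° from the x-axis; with |AS| = 22.1, S = (19.74, 17.07). AS ⟂ SG, so SG runs at -174.4°; with |SG| = 19.1, G = (0.7288, 15.21). The perpendicularity gives GQ at right angles to SG, so GQ runs at -84.40°; with |GQ| = 29.6, Q = (3.617, -14.25). ∠GQR = 66.8° gives QR at 28.80° from the x-axis; with |QR| = 14.8, R = (16.59, -7.119). Then |AR| = |R − A| = 5.745.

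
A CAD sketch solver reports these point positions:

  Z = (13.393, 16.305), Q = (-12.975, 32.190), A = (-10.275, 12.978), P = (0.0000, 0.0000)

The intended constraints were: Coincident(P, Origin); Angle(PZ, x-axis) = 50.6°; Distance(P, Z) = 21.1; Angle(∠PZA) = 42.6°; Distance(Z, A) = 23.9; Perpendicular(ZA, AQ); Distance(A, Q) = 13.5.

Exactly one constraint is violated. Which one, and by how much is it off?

Distance(A, Q) = 13.5 — off by 5.90.

P = (0.00, 0.00) ✓; PZ at 50.60° ✓; |PZ| = 21.10 ✓; ∠PZA = 42.60° ✓; |ZA| = 23.90 ✓; ∠(ZA, AQ) = 90.00° ✓; |AQ| = 19.40 ✗.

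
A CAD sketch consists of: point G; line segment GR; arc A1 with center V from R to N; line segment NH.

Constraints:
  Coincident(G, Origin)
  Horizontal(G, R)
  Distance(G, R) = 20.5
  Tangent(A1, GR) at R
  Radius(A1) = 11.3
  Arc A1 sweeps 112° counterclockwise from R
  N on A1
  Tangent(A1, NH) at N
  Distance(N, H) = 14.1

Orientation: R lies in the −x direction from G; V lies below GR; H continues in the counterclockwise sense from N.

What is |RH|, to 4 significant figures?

29.07

G is at the origin; G and R share the same y with |GR| = 20.5 and R on the −x side, so R = (-20.50, 0.000). Since A1 is tangent to GR there, VR ⟂ GR, so V = R + (0, -11.3) = (-20.50, -11.30). On A1, R sits at bearing 90° from V; a 112° counterclockwise sweep puts N at bearing 202°, so N = V + 11.3·(cos 202°, sin 202°) = (-30.98, -15.53). The tangent condition forces VN to be normal to NH, so NH runs along (−sin 202°, cos 202°); with |NH| = 14.1, H = (-25.70, -28.61). Then |RH| = |H − R| = 29.07.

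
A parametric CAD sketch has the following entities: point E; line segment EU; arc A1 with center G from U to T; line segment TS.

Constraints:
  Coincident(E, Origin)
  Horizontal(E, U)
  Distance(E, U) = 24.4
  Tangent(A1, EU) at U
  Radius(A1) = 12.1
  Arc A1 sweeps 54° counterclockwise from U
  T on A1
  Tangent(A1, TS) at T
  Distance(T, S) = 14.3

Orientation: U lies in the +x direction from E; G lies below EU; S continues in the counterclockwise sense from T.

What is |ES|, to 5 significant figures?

17.681

On A1, U sits at bearing 90° from G; a 54° counterclockwise sweep puts T at bearing 144°, so T = G + 12.1·(cos 144°, sin 144°) = (14.611, -4.9878). Since A1 is tangent to TS there, GT ⟂ TS, so TS runs along (−sin 144°, cos 144°); with |TS| = 14.3, S = (6.2056, -16.557). Then |ES| = |S − E| = 17.681.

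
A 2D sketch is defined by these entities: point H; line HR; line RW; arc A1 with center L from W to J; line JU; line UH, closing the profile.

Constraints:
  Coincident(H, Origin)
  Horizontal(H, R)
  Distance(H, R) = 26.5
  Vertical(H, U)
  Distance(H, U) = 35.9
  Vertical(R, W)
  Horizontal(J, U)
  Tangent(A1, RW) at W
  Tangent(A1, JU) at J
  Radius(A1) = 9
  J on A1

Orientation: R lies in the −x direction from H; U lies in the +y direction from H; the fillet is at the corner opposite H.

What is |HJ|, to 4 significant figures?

39.94

H is at the origin; H and R share the same y with |HR| = 26.5 and R on the −x side, so R = (-26.50, 0.000). H and U share the same x with |HU| = 35.9 and U on the +y side, so U = (0.000, 35.90). The virtual corner opposite H is at (-26.50, 35.90). Since A1 is tangent to RW there, LW ⟂ RW and A1 meets JU tangentially, so LJ is at right angles to JU, with radius 9.0, so the center L sits 9.0 in from both sides at L = (-17.50, 26.90). That places the tangent points at W = (-26.50, 26.90) on RW and J = (-17.50, 35.90) on JU. Then |HJ| = |J − H| = 39.94.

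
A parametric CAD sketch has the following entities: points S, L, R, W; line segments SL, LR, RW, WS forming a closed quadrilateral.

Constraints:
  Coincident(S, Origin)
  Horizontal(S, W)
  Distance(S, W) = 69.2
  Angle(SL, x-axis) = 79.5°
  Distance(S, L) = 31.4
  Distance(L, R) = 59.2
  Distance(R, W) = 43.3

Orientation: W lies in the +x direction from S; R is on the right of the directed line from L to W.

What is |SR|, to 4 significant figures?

38.94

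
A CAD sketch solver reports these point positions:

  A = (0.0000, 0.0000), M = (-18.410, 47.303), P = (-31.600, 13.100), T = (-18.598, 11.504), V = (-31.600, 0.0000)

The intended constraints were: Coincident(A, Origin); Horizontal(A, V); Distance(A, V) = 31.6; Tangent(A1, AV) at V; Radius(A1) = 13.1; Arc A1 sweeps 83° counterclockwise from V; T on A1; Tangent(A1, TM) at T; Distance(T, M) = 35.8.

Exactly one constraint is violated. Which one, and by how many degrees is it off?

Tangent(A1, TM) at T — off by 6.70°.

A = (0.00, 0.00) ✓; A.y = 0.00, V.y = 0.00 ✓; |AV| = 31.60 ✓; ∠(PV, VA) = 90.00° ✓; |PV| = 13.10 ✓; bearing(P→T) − bearing(P→V) = 83.00° ✓; |PT| = 13.10 ✓; ∠(PT, TM) = 83.30° ✗; |TM| = 35.80 ✓.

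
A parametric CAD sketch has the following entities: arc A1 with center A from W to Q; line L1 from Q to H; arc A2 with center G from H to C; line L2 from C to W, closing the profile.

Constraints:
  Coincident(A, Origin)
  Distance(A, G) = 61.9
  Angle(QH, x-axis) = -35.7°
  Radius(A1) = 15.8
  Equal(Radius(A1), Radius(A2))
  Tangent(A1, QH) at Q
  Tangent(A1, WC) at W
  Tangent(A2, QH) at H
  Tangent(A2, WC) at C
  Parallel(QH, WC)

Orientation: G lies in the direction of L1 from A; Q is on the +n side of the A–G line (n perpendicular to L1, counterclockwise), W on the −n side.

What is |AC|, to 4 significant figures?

63.88

The slot axis is L1's direction at -35.7°, so u = (cos -35.7°, sin -35.7°) = (0.8121, -0.5835) and n = (−sin -35.7°, cos -35.7°) = (0.5835, 0.8121). A is at the origin and G lies 61.9 along u from A, so G = 61.9·u = (50.27, -36.12). Tangency of A1 to both parallel lines with radius 15.8 puts Q and W at A ± 15.8·n: Q = (9.220, 12.83), W = (-9.220, -12.83). Equal radii place H and C the same way about G: H = G + 15.8·n = (59.49, -23.29), C = G − 15.8·n = (41.05, -48.95). Then |AC| = |C − A| = 63.88.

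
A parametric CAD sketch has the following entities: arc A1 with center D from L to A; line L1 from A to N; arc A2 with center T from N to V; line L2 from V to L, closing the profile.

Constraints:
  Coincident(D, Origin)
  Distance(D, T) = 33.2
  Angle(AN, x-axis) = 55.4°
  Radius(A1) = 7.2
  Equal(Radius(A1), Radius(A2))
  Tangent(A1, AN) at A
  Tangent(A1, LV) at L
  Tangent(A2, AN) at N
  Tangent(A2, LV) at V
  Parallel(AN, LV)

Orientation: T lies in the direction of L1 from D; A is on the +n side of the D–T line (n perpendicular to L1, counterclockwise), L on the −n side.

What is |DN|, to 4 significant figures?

33.97

Tangency of A1 to both parallel lines with radius 7.2 puts A and L at D ± 7.2·n: A = (-5.927, 4.088), L = (5.927, -4.088). Equal radii place N and V the same way about T: N = T + 7.2·n = (12.93, 31.42), V = T − 7.2·n = (24.78, 23.24). Then |DN| = |N − D| = 33.97.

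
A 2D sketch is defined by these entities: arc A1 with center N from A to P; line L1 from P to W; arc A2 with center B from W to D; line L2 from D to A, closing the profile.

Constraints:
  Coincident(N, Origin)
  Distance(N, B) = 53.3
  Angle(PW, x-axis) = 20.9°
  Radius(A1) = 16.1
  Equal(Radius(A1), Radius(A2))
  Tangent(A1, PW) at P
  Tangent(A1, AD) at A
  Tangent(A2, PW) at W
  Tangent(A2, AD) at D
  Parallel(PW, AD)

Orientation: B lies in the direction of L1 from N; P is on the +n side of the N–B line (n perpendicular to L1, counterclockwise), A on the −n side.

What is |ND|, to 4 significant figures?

55.68

Tangency of A1 to both parallel lines with radius 16.1 puts P and A at N ± 16.1·n: P = (-5.743, 15.04), A = (5.743, -15.04). Equal radii place W and D the same way about B: W = B + 16.1·n = (44.05, 34.05), D = B − 16.1·n = (55.54, 3.973). Then |ND| = |D − N| = 55.68.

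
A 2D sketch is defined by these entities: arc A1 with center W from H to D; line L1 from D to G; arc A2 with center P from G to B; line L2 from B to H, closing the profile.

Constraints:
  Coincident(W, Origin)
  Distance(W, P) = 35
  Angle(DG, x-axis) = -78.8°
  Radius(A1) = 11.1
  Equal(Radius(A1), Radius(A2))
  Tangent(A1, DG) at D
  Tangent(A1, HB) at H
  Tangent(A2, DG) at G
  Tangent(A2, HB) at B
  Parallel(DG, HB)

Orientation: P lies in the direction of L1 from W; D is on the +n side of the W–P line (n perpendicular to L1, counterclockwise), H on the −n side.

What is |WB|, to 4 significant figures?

36.72

The slot axis is L1's direction at -78.8°, so u = (cos -78.8°, sin -78.8°) = (0.1942, -0.9810) and n = (−sin -78.8°, cos -78.8°) = (0.9810, 0.1942). W is at the origin and P lies 35.0 along u from W, so P = 35.0·u = (6.798, -34.33). Tangency of A1 to both parallel lines with radius 11.1 puts D and H at W ± 11.1·n: D = (10.89, 2.156), H = (-10.89, -2.156). Equal radii place G and B the same way about P: G = P + 11.1·n = (17.69, -32.18), B = P − 11.1·n = (-4.090, -36.49). Then |WB| = |B − W| = 36.72.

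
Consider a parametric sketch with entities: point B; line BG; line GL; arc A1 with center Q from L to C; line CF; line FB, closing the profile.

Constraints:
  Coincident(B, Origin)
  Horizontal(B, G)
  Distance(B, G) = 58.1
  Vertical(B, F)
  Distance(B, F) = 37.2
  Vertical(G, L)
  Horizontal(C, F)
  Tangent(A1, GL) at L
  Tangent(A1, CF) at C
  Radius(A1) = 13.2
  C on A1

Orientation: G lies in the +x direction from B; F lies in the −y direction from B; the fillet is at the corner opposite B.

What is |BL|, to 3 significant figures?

62.9

B is at the origin; B and G share the same y with |BG| = 58.1 and G on the +x side, so G = (58.1, 0.00). B and F share the same x with |BF| = 37.2 and F on the −y side, so F = (0.00, -37.2). The virtual corner opposite B is at (58.1, -37.2). A1 meets GL tangentially, so QL is at right angles to GL and the tangent condition forces QC to be normal to CF, with radius 13.2, so the center Q sits 13.2 in from both sides at Q = (44.9, -24.0). That places the tangent points at L = (58.1, -24.0) on GL and C = (44.9, -37.2) on CF. Then |BL| = |L − B| = 62.9.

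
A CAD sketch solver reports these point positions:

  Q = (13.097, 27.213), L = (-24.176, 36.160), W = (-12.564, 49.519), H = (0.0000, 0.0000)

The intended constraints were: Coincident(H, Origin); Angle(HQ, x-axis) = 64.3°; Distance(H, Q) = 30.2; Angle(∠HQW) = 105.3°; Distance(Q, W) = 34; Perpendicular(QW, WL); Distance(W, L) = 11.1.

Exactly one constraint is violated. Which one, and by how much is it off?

Distance(W, L) = 11.1 — off by 6.60.

H = (0.00, 0.00) ✓; HQ at 64.30° ✓; |HQ| = 30.20 ✓; ∠HQW = 105.3° ✓; |QW| = 34.00 ✓; ∠(QW, WL) = 90.00° ✓; |WL| = 17.70 ✗.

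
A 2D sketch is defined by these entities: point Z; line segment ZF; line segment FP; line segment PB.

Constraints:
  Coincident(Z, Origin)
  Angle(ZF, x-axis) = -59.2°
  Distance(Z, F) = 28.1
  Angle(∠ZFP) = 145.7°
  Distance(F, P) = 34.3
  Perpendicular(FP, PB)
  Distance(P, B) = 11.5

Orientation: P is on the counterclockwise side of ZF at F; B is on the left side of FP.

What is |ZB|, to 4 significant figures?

57.68

Z is at the origin; ZF runs at -59.2° with length 28.1, so F = 28.1·(cos -59.2°, sin -59.2°) = (14.39, -24.14). ∠ZFP = 145.7°, so FP runs at -59.2° + (180° − 145.7°) = -24.90° from the x-axis; with |FP| = 34.3, P = F + 34.3·(cos -24.90°, sin -24.90°) = (45.50, -38.58). FP ⟂ PB; with |PB| = 11.5 on the left of FP, B = P + 11.5·(0.4210, 0.9070) = (50.34, -28.15). Then |ZB| = |B − Z| = 57.68.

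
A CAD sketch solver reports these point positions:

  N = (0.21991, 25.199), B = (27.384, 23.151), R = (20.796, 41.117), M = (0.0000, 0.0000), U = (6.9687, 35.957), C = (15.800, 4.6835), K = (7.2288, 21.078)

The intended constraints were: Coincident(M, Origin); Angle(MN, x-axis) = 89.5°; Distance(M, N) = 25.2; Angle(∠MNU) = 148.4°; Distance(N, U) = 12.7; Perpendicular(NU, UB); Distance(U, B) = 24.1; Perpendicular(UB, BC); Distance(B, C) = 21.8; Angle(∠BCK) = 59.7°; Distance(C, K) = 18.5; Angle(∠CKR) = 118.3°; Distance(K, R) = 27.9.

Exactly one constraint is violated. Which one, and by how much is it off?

Distance(K, R) = 27.9 — off by 3.70.

M = (0.00, 0.00) ✓; MN at 89.50° ✓; |MN| = 25.20 ✓; ∠MNU = 148.4° ✓; |NU| = 12.70 ✓; ∠(NU, UB) = 90.00° ✓; |UB| = 24.10 ✓; ∠(UB, BC) = 90.00° ✓; |BC| = 21.80 ✓; ∠BCK = 59.70° ✓; |CK| = 18.50 ✓; ∠CKR = 118.3° ✓; |KR| = 24.20 ✗.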